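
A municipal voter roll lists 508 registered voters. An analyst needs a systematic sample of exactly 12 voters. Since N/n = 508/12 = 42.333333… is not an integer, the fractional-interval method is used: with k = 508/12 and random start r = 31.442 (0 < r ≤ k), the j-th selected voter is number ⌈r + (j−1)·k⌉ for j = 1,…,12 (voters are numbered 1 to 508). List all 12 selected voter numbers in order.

32, 74, 117, 159, 201, 244, 286, 328, 371, 413, 455, 498

j=1: r + 0k = 31.442 → ⌈·⌉ = 32
j=2: r + 1k = 73.775333… → ⌈·⌉ = 74
j=3: r + 2k = 116.108666… → ⌈·⌉ = 117
j=4: r + 3k = 158.442 → ⌈·⌉ = 159
j=5: r + 4k = 200.775333… → ⌈·⌉ = 201
j=6: r + 5k = 243.108666… → ⌈·⌉ = 244
j=7: r + 6k = 285.442 → ⌈·⌉ = 286
j=8: r + 7k = 327.775333… → ⌈·⌉ = 328
j=9: r + 8k = 370.108666… → ⌈·⌉ = 371
j=10: r + 9k = 412.442 → ⌈·⌉ = 413
j=11: r + 10k = 454.775333… → ⌈·⌉ = 455
j=12: r + 11k = 497.108666… → ⌈·⌉ = 498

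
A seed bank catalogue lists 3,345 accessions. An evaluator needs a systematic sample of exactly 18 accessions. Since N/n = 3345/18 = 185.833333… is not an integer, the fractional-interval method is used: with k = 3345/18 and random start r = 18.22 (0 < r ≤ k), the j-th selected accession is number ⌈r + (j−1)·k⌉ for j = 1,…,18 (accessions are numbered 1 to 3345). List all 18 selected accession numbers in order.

j=1: r + 0k = 18.22 → ⌈·⌉ = 19
j=2: r + 1k = 204.053333… → ⌈·⌉ = 205
j=3: r + 2k = 389.886666… → ⌈·⌉ = 390
j=4: r + 3k = 575.72 → ⌈·⌉ = 576
j=5: r + 4k = 761.553333… → ⌈·⌉ = 762
j=6: r + 5k = 947.386666… → ⌈·⌉ = 948
j=7: r + 6k = 1133.22 → ⌈·⌉ = 1134
j=8: r + 7k = 1319.053333… → ⌈·⌉ = 1320
j=9: r + 8k = 1504.886666… → ⌈·⌉ = 1505
j=10: r + 9k = 1690.72 → ⌈·⌉ = 1691
j=11: r + 10k = 1876.553333… → ⌈·⌉ = 1877
j=12: r + 11k = 2062.386666… → ⌈·⌉ = 2063
j=13: r + 12k = 2248.22 → ⌈·⌉ = 2249
j=14: r + 13k = 2434.053333… → ⌈·⌉ = 2435
j=15: r + 14k = 2619.886666… → ⌈·⌉ = 2620
j=16: r + 15k = 2805.72 → ⌈·⌉ = 2806
j=17: r + 16k = 2991.553333… → ⌈·⌉ = 2992
j=18: r + 17k = 3177.386666… → ⌈·⌉ = 3178

19, 205, 390, 576, 762, 948, 1134, 1320, 1505, 1691, 1877, 2063, 2249, 2435, 2620, 2806, 2992, 3178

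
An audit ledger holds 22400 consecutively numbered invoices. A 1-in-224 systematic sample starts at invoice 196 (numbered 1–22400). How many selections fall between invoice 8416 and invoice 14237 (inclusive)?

26

k = 224
First selection ≥ 8416: 196 + ⌈(8416−196)/224⌉·224 = 196 + 37×224 = 8484
Last selection ≤ 14237: 196 + ⌊(14237−196)/224⌋·224 = 196 + 62×224 = 14084
Count = 62 − 37 + 1 = 26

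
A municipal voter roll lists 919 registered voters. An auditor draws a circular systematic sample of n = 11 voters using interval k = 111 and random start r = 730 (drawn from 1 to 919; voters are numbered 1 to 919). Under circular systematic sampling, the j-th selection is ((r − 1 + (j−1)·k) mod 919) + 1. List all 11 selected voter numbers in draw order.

730, 841, 33, 144, 255, 366, 477, 588, 699, 810, 2

Selection 1: 730
Selection 2: 730 + 111 = 841
Selection 3: 841 + 111 = 952 → 952 − 919 = 33
Selection 4: 33 + 111 = 144
Selection 5: 144 + 111 = 255
Selection 6: 255 + 111 = 366
Selection 7: 366 + 111 = 477
Selection 8: 477 + 111 = 588
Selection 9: 588 + 111 = 699
Selection 10: 699 + 111 = 810
Selection 11: 810 + 111 = 921 → 921 − 919 = 2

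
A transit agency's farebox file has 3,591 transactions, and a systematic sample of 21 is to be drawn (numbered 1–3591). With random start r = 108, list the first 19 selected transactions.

108, 279, 450, 621, 792, 963, 1134, 1305, 1476, 1647, 1818, 1989, 2160, 2331, 2502, 2673, 2844, 3015, 3186

k = N/n = 3591/21 = 171
transaction 1: 108
transaction 2: 108 + 171 = 279
transaction 3: 279 + 171 = 450
transaction 4: 450 + 171 = 621
transaction 5: 621 + 171 = 792
transaction 6: 792 + 171 = 963
transaction 7: 963 + 171 = 1134
transaction 8: 1134 + 171 = 1305
transaction 9: 1305 + 171 = 1476
transaction 10: 1476 + 171 = 1647
transaction 11: 1647 + 171 = 1818
transaction 12: 1818 + 171 = 1989
transaction 13: 1989 + 171 = 2160
transaction 14: 2160 + 171 = 2331
transaction 15: 2331 + 171 = 2502
transaction 16: 2502 + 171 = 2673
transaction 17: 2673 + 171 = 2844
transaction 18: 2844 + 171 = 3015
transaction 19: 3015 + 171 = 3186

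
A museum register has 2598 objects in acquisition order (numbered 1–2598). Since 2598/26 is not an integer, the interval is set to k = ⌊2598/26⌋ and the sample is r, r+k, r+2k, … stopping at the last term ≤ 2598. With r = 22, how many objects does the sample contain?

27

k = ⌊2598/26⌋ = 99
Achieved size = ⌊(2598 − 22)/99⌋ + 1 = ⌊2576/99⌋ + 1 = 26 + 1 = 27
(last selection: 22 + 26×99 = 2596 ≤ 2598; next would be 2695 > 2598)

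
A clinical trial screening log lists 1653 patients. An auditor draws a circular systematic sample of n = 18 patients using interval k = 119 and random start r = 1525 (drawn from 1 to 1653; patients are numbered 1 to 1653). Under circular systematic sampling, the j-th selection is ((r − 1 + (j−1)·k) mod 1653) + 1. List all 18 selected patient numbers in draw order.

Selection 1: 1525
Selection 2: 1525 + 119 = 1644
Selection 3: 1644 + 119 = 1763 → 1763 − 1653 = 110
Selection 4: 110 + 119 = 229
Selection 5: 229 + 119 = 348
Selection 6: 348 + 119 = 467
Selection 7: 467 + 119 = 586
Selection 8: 586 + 119 = 705
Selection 9: 705 + 119 = 824
Selection 10: 824 + 119 = 943
Selection 11: 943 + 119 = 1062
Selection 12: 1062 + 119 = 1181
Selection 13: 1181 + 119 = 1300
Selection 14: 1300 + 119 = 1419
Selection 15: 1419 + 119 = 1538
Selection 16: 1538 + 119 = 1657 → 1657 − 1653 = 4
Selection 17: 4 + 119 = 123
Selection 18: 123 + 119 = 242

1525, 1644, 110, 229, 348, 467, 586, 705, 824, 943, 1062, 1181, 1300, 1419, 1538, 4, 123, 242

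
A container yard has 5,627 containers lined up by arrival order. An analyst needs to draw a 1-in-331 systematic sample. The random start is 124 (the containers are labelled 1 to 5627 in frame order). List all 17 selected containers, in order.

124, 455, 786, 1117, 1448, 1779, 2110, 2441, 2772, 3103, 3434, 3765, 4096, 4427, 4758, 5089, 5420

container 1: 124
container 2: 124 + 331 = 455
container 3: 455 + 331 = 786
container 4: 786 + 331 = 1117
container 5: 1117 + 331 = 1448
container 6: 1448 + 331 = 1779
container 7: 1779 + 331 = 2110
container 8: 2110 + 331 = 2441
container 9: 2441 + 331 = 2772
container 10: 2772 + 331 = 3103
container 11: 3103 + 331 = 3434
container 12: 3434 + 331 = 3765
container 13: 3765 + 331 = 4096
container 14: 4096 + 331 = 4427
container 15: 4427 + 331 = 4758
container 16: 4758 + 331 = 5089
container 17: 5089 + 331 = 5420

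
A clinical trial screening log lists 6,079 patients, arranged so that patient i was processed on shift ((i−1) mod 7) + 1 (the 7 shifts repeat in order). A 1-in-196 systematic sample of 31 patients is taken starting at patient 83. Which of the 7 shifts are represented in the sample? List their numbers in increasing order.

Consecutive selections differ by k = 196, so their shift numbers differ by 196 mod 7 = 0.
gcd(196, 7) = 7, so the sample visits 7/7 = 1 distinct residues mod 7.
Start 83 is shift 6; the shifts hit are 6.

6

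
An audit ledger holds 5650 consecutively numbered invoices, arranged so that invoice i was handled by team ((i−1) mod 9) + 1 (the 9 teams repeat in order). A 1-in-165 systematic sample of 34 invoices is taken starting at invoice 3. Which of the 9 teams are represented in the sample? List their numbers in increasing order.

3, 6, 9

Consecutive selections differ by k = 165, so their team numbers differ by 165 mod 9 = 3.
gcd(165, 9) = 3, so the sample visits 9/3 = 3 distinct residues mod 9.
Start 3 is team 3; the teams hit are 3, 6, 9.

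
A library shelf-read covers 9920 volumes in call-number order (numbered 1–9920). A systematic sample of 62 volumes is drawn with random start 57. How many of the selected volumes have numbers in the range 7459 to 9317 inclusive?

11

k = 9920/62 = 160
First selection ≥ 7459: 57 + ⌈(7459−57)/160⌉·160 = 57 + 47×160 = 7577
Last selection ≤ 9317: 57 + ⌊(9317−57)/160⌋·160 = 57 + 57×160 = 9177
Count = 57 − 47 + 1 = 11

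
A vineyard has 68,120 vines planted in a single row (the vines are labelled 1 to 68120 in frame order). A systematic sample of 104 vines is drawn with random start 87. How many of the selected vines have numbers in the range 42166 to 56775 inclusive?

k = 68120/104 = 655
First selection ≥ 42166: 87 + ⌈(42166−87)/655⌉·655 = 87 + 65×655 = 42662
Last selection ≤ 56775: 87 + ⌊(56775−87)/655⌋·655 = 87 + 86×655 = 56417
Count = 86 − 65 + 1 = 22

22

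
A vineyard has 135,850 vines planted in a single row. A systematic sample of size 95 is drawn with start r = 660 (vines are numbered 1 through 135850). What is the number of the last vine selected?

135080

k = 135850/95 = 1430
95th selection = r + (95−1)·k = 660 + 94×1430 = 660 + 134420 = 135080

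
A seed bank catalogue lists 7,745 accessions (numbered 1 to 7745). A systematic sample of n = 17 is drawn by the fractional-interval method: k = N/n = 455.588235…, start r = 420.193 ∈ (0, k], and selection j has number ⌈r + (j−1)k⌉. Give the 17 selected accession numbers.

j=1: r + 0k = 420.193 → ⌈·⌉ = 421
j=2: r + 1k = 875.781235… → ⌈·⌉ = 876
j=3: r + 2k = 1331.369470… → ⌈·⌉ = 1332
j=4: r + 3k = 1786.957705… → ⌈·⌉ = 1787
j=5: r + 4k = 2242.545941… → ⌈·⌉ = 2243
j=6: r + 5k = 2698.134176… → ⌈·⌉ = 2699
j=7: r + 6k = 3153.722411… → ⌈·⌉ = 3154
j=8: r + 7k = 3609.310647… → ⌈·⌉ = 3610
j=9: r + 8k = 4064.898882… → ⌈·⌉ = 4065
j=10: r + 9k = 4520.487117… → ⌈·⌉ = 4521
j=11: r + 10k = 4976.075352… → ⌈·⌉ = 4977
j=12: r + 11k = 5431.663588… → ⌈·⌉ = 5432
j=13: r + 12k = 5887.251823… → ⌈·⌉ = 5888
j=14: r + 13k = 6342.840058… → ⌈·⌉ = 6343
j=15: r + 14k = 6798.428294… → ⌈·⌉ = 6799
j=16: r + 15k = 7254.016529… → ⌈·⌉ = 7255
j=17: r + 16k = 7709.604764… → ⌈·⌉ = 7710

421, 876, 1332, 1787, 2243, 2699, 3154, 3610, 4065, 4521, 4977, 5432, 5888, 6343, 6799, 7255, 7710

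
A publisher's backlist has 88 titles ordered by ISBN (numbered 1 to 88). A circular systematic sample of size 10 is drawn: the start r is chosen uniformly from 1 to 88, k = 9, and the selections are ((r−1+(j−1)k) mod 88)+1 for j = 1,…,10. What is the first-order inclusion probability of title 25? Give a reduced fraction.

5/44

For each position j, as r ranges over 1…88 the j-th selection hits every title exactly once, so title 25 is selected for exactly 10 of the 88 starts.
Inclusion probability = 10/88 = 5/44.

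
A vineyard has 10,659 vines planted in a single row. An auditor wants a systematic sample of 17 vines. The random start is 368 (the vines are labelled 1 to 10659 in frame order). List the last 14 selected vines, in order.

k = N/n = 10659/17 = 627
4th selection = 368 + 3×627 = 2249
5th: 2249 + 627 = 2876
6th: 2876 + 627 = 3503
7th: 3503 + 627 = 4130
8th: 4130 + 627 = 4757
9th: 4757 + 627 = 5384
10th: 5384 + 627 = 6011
11th: 6011 + 627 = 6638
12th: 6638 + 627 = 7265
13th: 7265 + 627 = 7892
14th: 7892 + 627 = 8519
15th: 8519 + 627 = 9146
16th: 9146 + 627 = 9773
17th: 9773 + 627 = 10400

2249, 2876, 3503, 4130, 4757, 5384, 6011, 6638, 7265, 7892, 8519, 9146, 9773, 10400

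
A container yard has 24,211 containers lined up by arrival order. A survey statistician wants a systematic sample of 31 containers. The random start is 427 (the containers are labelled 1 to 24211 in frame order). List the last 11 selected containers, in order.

16047, 16828, 17609, 18390, 19171, 19952, 20733, 21514, 22295, 23076, 23857

k = N/n = 24211/31 = 781
21st selection = 427 + 20×781 = 16047
22nd: 16047 + 781 = 16828
23rd: 16828 + 781 = 17609
24th: 17609 + 781 = 18390
25th: 18390 + 781 = 19171
26th: 19171 + 781 = 19952
27th: 19952 + 781 = 20733
28th: 20733 + 781 = 21514
29th: 21514 + 781 = 22295
30th: 22295 + 781 = 23076
31st: 23076 + 781 = 23857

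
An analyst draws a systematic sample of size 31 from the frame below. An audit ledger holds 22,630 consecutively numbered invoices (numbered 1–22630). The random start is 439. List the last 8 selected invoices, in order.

k = N/n = 22630/31 = 730
24th selection = 439 + 23×730 = 17229
25th: 17229 + 730 = 17959
26th: 17959 + 730 = 18689
27th: 18689 + 730 = 19419
28th: 19419 + 730 = 20149
29th: 20149 + 730 = 20879
30th: 20879 + 730 = 21609
31st: 21609 + 730 = 22339

17229, 17959, 18689, 19419, 20149, 20879, 21609, 22339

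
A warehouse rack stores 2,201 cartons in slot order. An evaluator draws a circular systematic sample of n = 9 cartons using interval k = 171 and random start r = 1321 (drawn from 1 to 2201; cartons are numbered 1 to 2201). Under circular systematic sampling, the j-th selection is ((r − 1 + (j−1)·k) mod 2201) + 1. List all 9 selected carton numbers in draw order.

Selection 1: 1321
Selection 2: 1321 + 171 = 1492
Selection 3: 1492 + 171 = 1663
Selection 4: 1663 + 171 = 1834
Selection 5: 1834 + 171 = 2005
Selection 6: 2005 + 171 = 2176
Selection 7: 2176 + 171 = 2347 → 2347 − 2201 = 146
Selection 8: 146 + 171 = 317
Selection 9: 317 + 171 = 488

1321, 1492, 1663, 1834, 2005, 2176, 146, 317, 488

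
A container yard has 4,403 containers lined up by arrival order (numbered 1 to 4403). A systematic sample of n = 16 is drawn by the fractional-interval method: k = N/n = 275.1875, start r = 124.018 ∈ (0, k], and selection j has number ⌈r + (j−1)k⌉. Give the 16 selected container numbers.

j=1: r + 0k = 124.018 → ⌈·⌉ = 125
j=2: r + 1k = 399.2055 → ⌈·⌉ = 400
j=3: r + 2k = 674.393 → ⌈·⌉ = 675
j=4: r + 3k = 949.5805 → ⌈·⌉ = 950
j=5: r + 4k = 1224.768 → ⌈·⌉ = 1225
j=6: r + 5k = 1499.9555 → ⌈·⌉ = 1500
j=7: r + 6k = 1775.143 → ⌈·⌉ = 1776
j=8: r + 7k = 2050.3305 → ⌈·⌉ = 2051
j=9: r + 8k = 2325.518 → ⌈·⌉ = 2326
j=10: r + 9k = 2600.7055 → ⌈·⌉ = 2601
j=11: r + 10k = 2875.893 → ⌈·⌉ = 2876
j=12: r + 11k = 3151.0805 → ⌈·⌉ = 3152
j=13: r + 12k = 3426.268 → ⌈·⌉ = 3427
j=14: r + 13k = 3701.4555 → ⌈·⌉ = 3702
j=15: r + 14k = 3976.643 → ⌈·⌉ = 3977
j=16: r + 15k = 4251.8305 → ⌈·⌉ = 4252

125, 400, 675, 950, 1225, 1500, 1776, 2051, 2326, 2601, 2876, 3152, 3427, 3702, 3977, 4252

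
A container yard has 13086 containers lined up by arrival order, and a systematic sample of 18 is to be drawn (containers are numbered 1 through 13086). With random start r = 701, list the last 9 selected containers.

7244, 7971, 8698, 9425, 10152, 10879, 11606, 12333, 13060

k = N/n = 13086/18 = 727
10th selection = 701 + 9×727 = 7244
11th: 7244 + 727 = 7971
12th: 7971 + 727 = 8698
13th: 8698 + 727 = 9425
14th: 9425 + 727 = 10152
15th: 10152 + 727 = 10879
16th: 10879 + 727 = 11606
17th: 11606 + 727 = 12333
18th: 12333 + 727 = 13060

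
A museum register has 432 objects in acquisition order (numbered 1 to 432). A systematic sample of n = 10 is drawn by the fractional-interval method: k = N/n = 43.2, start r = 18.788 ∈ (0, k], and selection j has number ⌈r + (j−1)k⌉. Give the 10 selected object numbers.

j=1: r + 0k = 18.788 → ⌈·⌉ = 19
j=2: r + 1k = 61.988 → ⌈·⌉ = 62
j=3: r + 2k = 105.188 → ⌈·⌉ = 106
j=4: r + 3k = 148.388 → ⌈·⌉ = 149
j=5: r + 4k = 191.588 → ⌈·⌉ = 192
j=6: r + 5k = 234.788 → ⌈·⌉ = 235
j=7: r + 6k = 277.988 → ⌈·⌉ = 278
j=8: r + 7k = 321.188 → ⌈·⌉ = 322
j=9: r + 8k = 364.388 → ⌈·⌉ = 365
j=10: r + 9k = 407.588 → ⌈·⌉ = 408

19, 62, 106, 149, 192, 235, 278, 322, 365, 408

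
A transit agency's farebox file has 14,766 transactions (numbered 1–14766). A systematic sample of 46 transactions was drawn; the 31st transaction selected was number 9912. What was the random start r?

282

k = 14766/46 = 321
r = 9912 − (31−1)×321 = 9912 − 9630 = 282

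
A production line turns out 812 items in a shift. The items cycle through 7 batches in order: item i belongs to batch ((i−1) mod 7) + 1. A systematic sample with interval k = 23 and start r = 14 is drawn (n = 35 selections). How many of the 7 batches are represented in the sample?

Consecutive selections differ by k = 23, so their batch numbers differ by 23 mod 7 = 2.
gcd(23, 7) = 1, so the sample visits 7/1 = 7 distinct residues mod 7.
Start 14 is batch 7; the batches hit are 1, 2, 3, 4, 5, 6, 7.

7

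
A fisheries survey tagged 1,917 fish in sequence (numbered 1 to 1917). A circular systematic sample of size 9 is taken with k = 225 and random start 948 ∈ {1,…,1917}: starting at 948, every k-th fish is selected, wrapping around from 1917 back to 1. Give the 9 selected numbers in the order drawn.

948, 1173, 1398, 1623, 1848, 156, 381, 606, 831

Selection 1: 948
Selection 2: 948 + 225 = 1173
Selection 3: 1173 + 225 = 1398
Selection 4: 1398 + 225 = 1623
Selection 5: 1623 + 225 = 1848
Selection 6: 1848 + 225 = 2073 → 2073 − 1917 = 156
Selection 7: 156 + 225 = 381
Selection 8: 381 + 225 = 606
Selection 9: 606 + 225 = 831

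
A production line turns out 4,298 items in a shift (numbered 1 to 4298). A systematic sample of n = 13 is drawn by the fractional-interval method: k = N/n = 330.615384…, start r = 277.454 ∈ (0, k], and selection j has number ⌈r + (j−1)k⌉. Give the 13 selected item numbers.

278, 609, 939, 1270, 1600, 1931, 2262, 2592, 2923, 3253, 3584, 3915, 4245

j=1: r + 0k = 277.454 → ⌈·⌉ = 278
j=2: r + 1k = 608.069384… → ⌈·⌉ = 609
j=3: r + 2k = 938.684769… → ⌈·⌉ = 939
j=4: r + 3k = 1269.300153… → ⌈·⌉ = 1270
j=5: r + 4k = 1599.915538… → ⌈·⌉ = 1600
j=6: r + 5k = 1930.530923… → ⌈·⌉ = 1931
j=7: r + 6k = 2261.146307… → ⌈·⌉ = 2262
j=8: r + 7k = 2591.761692… → ⌈·⌉ = 2592
j=9: r + 8k = 2922.377076… → ⌈·⌉ = 2923
j=10: r + 9k = 3252.992461… → ⌈·⌉ = 3253
j=11: r + 10k = 3583.607846… → ⌈·⌉ = 3584
j=12: r + 11k = 3914.223230… → ⌈·⌉ = 3915
j=13: r + 12k = 4244.838615… → ⌈·⌉ = 4245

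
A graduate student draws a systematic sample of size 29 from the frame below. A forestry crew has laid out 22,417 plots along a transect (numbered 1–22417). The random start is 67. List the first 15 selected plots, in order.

k = N/n = 22417/29 = 773
plot 1: 67
plot 2: 67 + 773 = 840
plot 3: 840 + 773 = 1613
plot 4: 1613 + 773 = 2386
plot 5: 2386 + 773 = 3159
plot 6: 3159 + 773 = 3932
plot 7: 3932 + 773 = 4705
plot 8: 4705 + 773 = 5478
plot 9: 5478 + 773 = 6251
plot 10: 6251 + 773 = 7024
plot 11: 7024 + 773 = 7797
plot 12: 7797 + 773 = 8570
plot 13: 8570 + 773 = 9343
plot 14: 9343 + 773 = 10116
plot 15: 10116 + 773 = 10889

67, 840, 1613, 2386, 3159, 3932, 4705, 5478, 6251, 7024, 7797, 8570, 9343, 10116, 10889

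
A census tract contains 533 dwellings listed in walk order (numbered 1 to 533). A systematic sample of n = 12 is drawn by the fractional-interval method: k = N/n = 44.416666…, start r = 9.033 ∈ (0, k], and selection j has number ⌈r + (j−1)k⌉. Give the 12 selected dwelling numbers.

j=1: r + 0k = 9.033 → ⌈·⌉ = 10
j=2: r + 1k = 53.449666… → ⌈·⌉ = 54
j=3: r + 2k = 97.866333… → ⌈·⌉ = 98
j=4: r + 3k = 142.283 → ⌈·⌉ = 143
j=5: r + 4k = 186.699666… → ⌈·⌉ = 187
j=6: r + 5k = 231.116333… → ⌈·⌉ = 232
j=7: r + 6k = 275.533 → ⌈·⌉ = 276
j=8: r + 7k = 319.949666… → ⌈·⌉ = 320
j=9: r + 8k = 364.366333… → ⌈·⌉ = 365
j=10: r + 9k = 408.783 → ⌈·⌉ = 409
j=11: r + 10k = 453.199666… → ⌈·⌉ = 454
j=12: r + 11k = 497.616333… → ⌈·⌉ = 498

10, 54, 98, 143, 187, 232, 276, 320, 365, 409, 454, 498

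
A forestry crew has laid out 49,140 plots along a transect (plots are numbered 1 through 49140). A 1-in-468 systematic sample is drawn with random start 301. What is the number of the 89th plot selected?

41485

k = 468
89th selection = r + (89−1)·k = 301 + 88×468 = 301 + 41184 = 41485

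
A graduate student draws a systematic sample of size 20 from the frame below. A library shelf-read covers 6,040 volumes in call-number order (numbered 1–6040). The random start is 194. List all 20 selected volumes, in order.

194, 496, 798, 1100, 1402, 1704, 2006, 2308, 2610, 2912, 3214, 3516, 3818, 4120, 4422, 4724, 5026, 5328, 5630, 5932

k = N/n = 6040/20 = 302
volume 1: 194
volume 2: 194 + 302 = 496
volume 3: 496 + 302 = 798
volume 4: 798 + 302 = 1100
volume 5: 1100 + 302 = 1402
volume 6: 1402 + 302 = 1704
volume 7: 1704 + 302 = 2006
volume 8: 2006 + 302 = 2308
volume 9: 2308 + 302 = 2610
volume 10: 2610 + 302 = 2912
volume 11: 2912 + 302 = 3214
volume 12: 3214 + 302 = 3516
volume 13: 3516 + 302 = 3818
volume 14: 3818 + 302 = 4120
volume 15: 4120 + 302 = 4422
volume 16: 4422 + 302 = 4724
volume 17: 4724 + 302 = 5026
volume 18: 5026 + 302 = 5328
volume 19: 5328 + 302 = 5630
volume 20: 5630 + 302 = 5932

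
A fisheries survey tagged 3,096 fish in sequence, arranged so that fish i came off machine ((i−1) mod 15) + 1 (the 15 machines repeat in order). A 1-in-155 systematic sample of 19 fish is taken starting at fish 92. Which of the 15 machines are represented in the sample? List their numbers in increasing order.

2, 7, 12

Consecutive selections differ by k = 155, so their machine numbers differ by 155 mod 15 = 5.
gcd(155, 15) = 5, so the sample visits 15/5 = 3 distinct residues mod 15.
Start 92 is machine 2; the machines hit are 2, 7, 12.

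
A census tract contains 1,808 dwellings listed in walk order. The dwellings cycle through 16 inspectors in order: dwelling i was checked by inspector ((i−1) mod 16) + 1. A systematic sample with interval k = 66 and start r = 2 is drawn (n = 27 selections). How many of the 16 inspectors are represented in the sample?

8

Consecutive selections differ by k = 66, so their inspector numbers differ by 66 mod 16 = 2.
gcd(66, 16) = 2, so the sample visits 16/2 = 8 distinct residues mod 16.
Start 2 is inspector 2; the inspectors hit are 2, 4, 6, 8, 10, 12, 14, 16.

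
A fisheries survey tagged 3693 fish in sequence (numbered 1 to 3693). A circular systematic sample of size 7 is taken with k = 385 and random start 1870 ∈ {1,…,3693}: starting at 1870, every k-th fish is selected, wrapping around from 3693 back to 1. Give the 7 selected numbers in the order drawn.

Selection 1: 1870
Selection 2: 1870 + 385 = 2255
Selection 3: 2255 + 385 = 2640
Selection 4: 2640 + 385 = 3025
Selection 5: 3025 + 385 = 3410
Selection 6: 3410 + 385 = 3795 → 3795 − 3693 = 102
Selection 7: 102 + 385 = 487

1870, 2255, 2640, 3025, 3410, 102, 487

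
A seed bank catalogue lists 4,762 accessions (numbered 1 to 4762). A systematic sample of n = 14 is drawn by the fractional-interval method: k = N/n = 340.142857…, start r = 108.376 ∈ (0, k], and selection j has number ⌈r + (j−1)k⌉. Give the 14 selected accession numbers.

109, 449, 789, 1129, 1469, 1810, 2150, 2490, 2830, 3170, 3510, 3850, 4191, 4531

j=1: r + 0k = 108.376 → ⌈·⌉ = 109
j=2: r + 1k = 448.518857… → ⌈·⌉ = 449
j=3: r + 2k = 788.661714… → ⌈·⌉ = 789
j=4: r + 3k = 1128.804571… → ⌈·⌉ = 1129
j=5: r + 4k = 1468.947428… → ⌈·⌉ = 1469
j=6: r + 5k = 1809.090285… → ⌈·⌉ = 1810
j=7: r + 6k = 2149.233142… → ⌈·⌉ = 2150
j=8: r + 7k = 2489.376 → ⌈·⌉ = 2490
j=9: r + 8k = 2829.518857… → ⌈·⌉ = 2830
j=10: r + 9k = 3169.661714… → ⌈·⌉ = 3170
j=11: r + 10k = 3509.804571… → ⌈·⌉ = 3510
j=12: r + 11k = 3849.947428… → ⌈·⌉ = 3850
j=13: r + 12k = 4190.090285… → ⌈·⌉ = 4191
j=14: r + 13k = 4530.233142… → ⌈·⌉ = 4531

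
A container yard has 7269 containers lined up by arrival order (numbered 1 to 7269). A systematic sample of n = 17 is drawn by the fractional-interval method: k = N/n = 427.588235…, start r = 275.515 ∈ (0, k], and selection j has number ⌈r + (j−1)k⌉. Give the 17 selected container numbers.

276, 704, 1131, 1559, 1986, 2414, 2842, 3269, 3697, 4124, 4552, 4979, 5407, 5835, 6262, 6690, 7117

j=1: r + 0k = 275.515 → ⌈·⌉ = 276
j=2: r + 1k = 703.103235… → ⌈·⌉ = 704
j=3: r + 2k = 1130.691470… → ⌈·⌉ = 1131
j=4: r + 3k = 1558.279705… → ⌈·⌉ = 1559
j=5: r + 4k = 1985.867941… → ⌈·⌉ = 1986
j=6: r + 5k = 2413.456176… → ⌈·⌉ = 2414
j=7: r + 6k = 2841.044411… → ⌈·⌉ = 2842
j=8: r + 7k = 3268.632647… → ⌈·⌉ = 3269
j=9: r + 8k = 3696.220882… → ⌈·⌉ = 3697
j=10: r + 9k = 4123.809117… → ⌈·⌉ = 4124
j=11: r + 10k = 4551.397352… → ⌈·⌉ = 4552
j=12: r + 11k = 4978.985588… → ⌈·⌉ = 4979
j=13: r + 12k = 5406.573823… → ⌈·⌉ = 5407
j=14: r + 13k = 5834.162058… → ⌈·⌉ = 5835
j=15: r + 14k = 6261.750294… → ⌈·⌉ = 6262
j=16: r + 15k = 6689.338529… → ⌈·⌉ = 6690
j=17: r + 16k = 7116.926764… → ⌈·⌉ = 7117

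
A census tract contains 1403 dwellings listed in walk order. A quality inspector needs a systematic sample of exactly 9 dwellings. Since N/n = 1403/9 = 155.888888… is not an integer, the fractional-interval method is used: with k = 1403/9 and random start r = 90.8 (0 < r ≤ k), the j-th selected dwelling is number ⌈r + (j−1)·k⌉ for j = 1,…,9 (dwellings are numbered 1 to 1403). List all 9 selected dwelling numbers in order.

91, 247, 403, 559, 715, 871, 1027, 1183, 1338

j=1: r + 0k = 90.8 → ⌈·⌉ = 91
j=2: r + 1k = 246.688888… → ⌈·⌉ = 247
j=3: r + 2k = 402.577777… → ⌈·⌉ = 403
j=4: r + 3k = 558.466666… → ⌈·⌉ = 559
j=5: r + 4k = 714.355555… → ⌈·⌉ = 715
j=6: r + 5k = 870.244444… → ⌈·⌉ = 871
j=7: r + 6k = 1026.133333… → ⌈·⌉ = 1027
j=8: r + 7k = 1182.022222… → ⌈·⌉ = 1183
j=9: r + 8k = 1337.911111… → ⌈·⌉ = 1338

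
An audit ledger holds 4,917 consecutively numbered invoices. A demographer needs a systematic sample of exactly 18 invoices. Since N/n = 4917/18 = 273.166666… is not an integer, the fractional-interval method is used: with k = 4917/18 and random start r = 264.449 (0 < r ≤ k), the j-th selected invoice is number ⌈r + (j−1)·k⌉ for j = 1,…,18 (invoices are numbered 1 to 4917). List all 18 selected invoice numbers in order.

265, 538, 811, 1084, 1358, 1631, 1904, 2177, 2450, 2723, 2997, 3270, 3543, 3816, 4089, 4362, 4636, 4909

j=1: r + 0k = 264.449 → ⌈·⌉ = 265
j=2: r + 1k = 537.615666… → ⌈·⌉ = 538
j=3: r + 2k = 810.782333… → ⌈·⌉ = 811
j=4: r + 3k = 1083.949 → ⌈·⌉ = 1084
j=5: r + 4k = 1357.115666… → ⌈·⌉ = 1358
j=6: r + 5k = 1630.282333… → ⌈·⌉ = 1631
j=7: r + 6k = 1903.449 → ⌈·⌉ = 1904
j=8: r + 7k = 2176.615666… → ⌈·⌉ = 2177
j=9: r + 8k = 2449.782333… → ⌈·⌉ = 2450
j=10: r + 9k = 2722.949 → ⌈·⌉ = 2723
j=11: r + 10k = 2996.115666… → ⌈·⌉ = 2997
j=12: r + 11k = 3269.282333… → ⌈·⌉ = 3270
j=13: r + 12k = 3542.449 → ⌈·⌉ = 3543
j=14: r + 13k = 3815.615666… → ⌈·⌉ = 3816
j=15: r + 14k = 4088.782333… → ⌈·⌉ = 4089
j=16: r + 15k = 4361.949 → ⌈·⌉ = 4362
j=17: r + 16k = 4635.115666… → ⌈·⌉ = 4636
j=18: r + 17k = 4908.282333… → ⌈·⌉ = 4909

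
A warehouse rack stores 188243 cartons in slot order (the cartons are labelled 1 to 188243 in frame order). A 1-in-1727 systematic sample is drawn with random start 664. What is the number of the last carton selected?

k = 1727
109th selection = r + (109−1)·k = 664 + 108×1727 = 664 + 186516 = 187180

187180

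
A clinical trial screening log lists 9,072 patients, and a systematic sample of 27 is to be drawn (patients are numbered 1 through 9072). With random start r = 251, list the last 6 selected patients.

7307, 7643, 7979, 8315, 8651, 8987

k = N/n = 9072/27 = 336
22nd selection = 251 + 21×336 = 7307
23rd: 7307 + 336 = 7643
24th: 7643 + 336 = 7979
25th: 7979 + 336 = 8315
26th: 8315 + 336 = 8651
27th: 8651 + 336 = 8987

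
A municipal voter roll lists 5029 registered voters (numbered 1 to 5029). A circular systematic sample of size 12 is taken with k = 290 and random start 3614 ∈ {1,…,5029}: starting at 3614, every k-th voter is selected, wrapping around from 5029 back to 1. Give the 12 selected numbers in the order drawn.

3614, 3904, 4194, 4484, 4774, 35, 325, 615, 905, 1195, 1485, 1775

Selection 1: 3614
Selection 2: 3614 + 290 = 3904
Selection 3: 3904 + 290 = 4194
Selection 4: 4194 + 290 = 4484
Selection 5: 4484 + 290 = 4774
Selection 6: 4774 + 290 = 5064 → 5064 − 5029 = 35
Selection 7: 35 + 290 = 325
Selection 8: 325 + 290 = 615
Selection 9: 615 + 290 = 905
Selection 10: 905 + 290 = 1195
Selection 11: 1195 + 290 = 1485
Selection 12: 1485 + 290 = 1775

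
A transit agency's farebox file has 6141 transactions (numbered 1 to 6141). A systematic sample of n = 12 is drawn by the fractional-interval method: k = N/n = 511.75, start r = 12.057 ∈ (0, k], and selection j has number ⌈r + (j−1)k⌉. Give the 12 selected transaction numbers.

13, 524, 1036, 1548, 2060, 2571, 3083, 3595, 4107, 4618, 5130, 5642

j=1: r + 0k = 12.057 → ⌈·⌉ = 13
j=2: r + 1k = 523.807 → ⌈·⌉ = 524
j=3: r + 2k = 1035.557 → ⌈·⌉ = 1036
j=4: r + 3k = 1547.307 → ⌈·⌉ = 1548
j=5: r + 4k = 2059.057 → ⌈·⌉ = 2060
j=6: r + 5k = 2570.807 → ⌈·⌉ = 2571
j=7: r + 6k = 3082.557 → ⌈·⌉ = 3083
j=8: r + 7k = 3594.307 → ⌈·⌉ = 3595
j=9: r + 8k = 4106.057 → ⌈·⌉ = 4107
j=10: r + 9k = 4617.807 → ⌈·⌉ = 4618
j=11: r + 10k = 5129.557 → ⌈·⌉ = 5130
j=12: r + 11k = 5641.307 → ⌈·⌉ = 5642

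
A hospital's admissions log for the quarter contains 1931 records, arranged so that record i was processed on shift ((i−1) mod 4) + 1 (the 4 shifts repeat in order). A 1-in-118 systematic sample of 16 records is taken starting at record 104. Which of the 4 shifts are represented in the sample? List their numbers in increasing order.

Consecutive selections differ by k = 118, so their shift numbers differ by 118 mod 4 = 2.
gcd(118, 4) = 2, so the sample visits 4/2 = 2 distinct residues mod 4.
Start 104 is shift 4; the shifts hit are 2, 4.

2, 4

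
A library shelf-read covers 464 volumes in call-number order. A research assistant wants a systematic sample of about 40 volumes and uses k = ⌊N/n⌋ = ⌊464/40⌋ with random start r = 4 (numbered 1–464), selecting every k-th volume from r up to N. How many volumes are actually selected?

42

k = ⌊464/40⌋ = 11
Achieved size = ⌊(464 − 4)/11⌋ + 1 = ⌊460/11⌋ + 1 = 41 + 1 = 42
(last selection: 4 + 41×11 = 455 ≤ 464; next would be 466 > 464)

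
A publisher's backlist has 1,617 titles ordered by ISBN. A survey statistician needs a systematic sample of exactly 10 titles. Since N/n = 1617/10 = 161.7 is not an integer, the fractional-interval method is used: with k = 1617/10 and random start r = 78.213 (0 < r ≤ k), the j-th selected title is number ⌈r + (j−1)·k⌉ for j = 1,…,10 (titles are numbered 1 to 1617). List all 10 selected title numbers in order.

79, 240, 402, 564, 726, 887, 1049, 1211, 1372, 1534

j=1: r + 0k = 78.213 → ⌈·⌉ = 79
j=2: r + 1k = 239.913 → ⌈·⌉ = 240
j=3: r + 2k = 401.613 → ⌈·⌉ = 402
j=4: r + 3k = 563.313 → ⌈·⌉ = 564
j=5: r + 4k = 725.013 → ⌈·⌉ = 726
j=6: r + 5k = 886.713 → ⌈·⌉ = 887
j=7: r + 6k = 1048.413 → ⌈·⌉ = 1049
j=8: r + 7k = 1210.113 → ⌈·⌉ = 1211
j=9: r + 8k = 1371.813 → ⌈·⌉ = 1372
j=10: r + 9k = 1533.513 → ⌈·⌉ = 1534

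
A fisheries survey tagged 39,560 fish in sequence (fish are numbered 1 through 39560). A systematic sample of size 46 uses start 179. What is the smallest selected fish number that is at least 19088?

k = 39560/46 = 860
Steps past start: ⌈(19088 − 179)/860⌉ = ⌈18909/860⌉ = 22
Selected fish: 179 + 22×860 = 19099

19099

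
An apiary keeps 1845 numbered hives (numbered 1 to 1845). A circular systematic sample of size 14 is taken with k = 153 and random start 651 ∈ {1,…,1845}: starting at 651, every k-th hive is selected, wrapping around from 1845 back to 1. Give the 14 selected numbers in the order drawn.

651, 804, 957, 1110, 1263, 1416, 1569, 1722, 30, 183, 336, 489, 642, 795

Selection 1: 651
Selection 2: 651 + 153 = 804
Selection 3: 804 + 153 = 957
Selection 4: 957 + 153 = 1110
Selection 5: 1110 + 153 = 1263
Selection 6: 1263 + 153 = 1416
Selection 7: 1416 + 153 = 1569
Selection 8: 1569 + 153 = 1722
Selection 9: 1722 + 153 = 1875 → 1875 − 1845 = 30
Selection 10: 30 + 153 = 183
Selection 11: 183 + 153 = 336
Selection 12: 336 + 153 = 489
Selection 13: 489 + 153 = 642
Selection 14: 642 + 153 = 795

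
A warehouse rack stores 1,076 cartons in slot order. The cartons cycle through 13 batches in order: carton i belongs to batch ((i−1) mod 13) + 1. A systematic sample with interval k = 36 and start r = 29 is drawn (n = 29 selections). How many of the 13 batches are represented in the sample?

13

Consecutive selections differ by k = 36, so their batch numbers differ by 36 mod 13 = 10.
gcd(36, 13) = 1, so the sample visits 13/1 = 13 distinct residues mod 13.
Start 29 is batch 3; the batches hit are 1, 2, 3, 4, 5, 6, 7, 8, 9, 10, 11, 12, 13.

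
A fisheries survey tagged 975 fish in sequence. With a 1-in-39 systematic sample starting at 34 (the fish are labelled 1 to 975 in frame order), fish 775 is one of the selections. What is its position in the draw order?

k = 39
position = (775 − 34)/39 + 1 = 741/39 + 1 = 19 + 1 = 20

20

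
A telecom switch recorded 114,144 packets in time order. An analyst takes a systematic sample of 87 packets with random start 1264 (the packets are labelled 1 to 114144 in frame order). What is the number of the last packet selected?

114096

k = 114144/87 = 1312
87th selection = r + (87−1)·k = 1264 + 86×1312 = 1264 + 112832 = 114096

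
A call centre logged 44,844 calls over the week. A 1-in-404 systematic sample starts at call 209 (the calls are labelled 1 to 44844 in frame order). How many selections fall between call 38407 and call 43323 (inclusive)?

k = 404
First selection ≥ 38407: 209 + ⌈(38407−209)/404⌉·404 = 209 + 95×404 = 38589
Last selection ≤ 43323: 209 + ⌊(43323−209)/404⌋·404 = 209 + 106×404 = 43033
Count = 106 − 95 + 1 = 12

12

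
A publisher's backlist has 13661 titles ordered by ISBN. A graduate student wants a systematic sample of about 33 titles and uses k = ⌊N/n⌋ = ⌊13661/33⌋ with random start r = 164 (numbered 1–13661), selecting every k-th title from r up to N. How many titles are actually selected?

k = ⌊13661/33⌋ = 413
Achieved size = ⌊(13661 − 164)/413⌋ + 1 = ⌊13497/413⌋ + 1 = 32 + 1 = 33
(last selection: 164 + 32×413 = 13380 ≤ 13661; next would be 13793 > 13661)

33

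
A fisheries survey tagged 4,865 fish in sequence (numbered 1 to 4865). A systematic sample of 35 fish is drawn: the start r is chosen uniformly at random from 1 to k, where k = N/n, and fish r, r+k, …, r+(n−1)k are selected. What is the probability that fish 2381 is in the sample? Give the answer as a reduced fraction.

k = 4865/35 = 139.
Fish 2381 is selected iff r ≡ 2381 (mod 139); exactly one such r in {1,…,139}.
Inclusion probability = 1/139.

1/139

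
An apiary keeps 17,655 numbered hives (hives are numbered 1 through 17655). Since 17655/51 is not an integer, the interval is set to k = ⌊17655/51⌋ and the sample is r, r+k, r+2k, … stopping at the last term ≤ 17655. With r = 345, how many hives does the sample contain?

51

k = ⌊17655/51⌋ = 346
Achieved size = ⌊(17655 − 345)/346⌋ + 1 = ⌊17310/346⌋ + 1 = 50 + 1 = 51
(last selection: 345 + 50×346 = 17645 ≤ 17655; next would be 17991 > 17655)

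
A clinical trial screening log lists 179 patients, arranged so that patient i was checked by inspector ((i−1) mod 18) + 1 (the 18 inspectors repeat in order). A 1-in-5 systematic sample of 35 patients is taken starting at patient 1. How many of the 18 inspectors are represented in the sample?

Consecutive selections differ by k = 5, so their inspector numbers differ by 5 mod 18 = 5.
gcd(5, 18) = 1, so the sample visits 18/1 = 18 distinct residues mod 18.
Start 1 is inspector 1; the inspectors hit are 1, 2, 3, 4, 5, 6, 7, 8, 9, 10, 11, 12, 13, 14, 15, 16, 17, 18.

18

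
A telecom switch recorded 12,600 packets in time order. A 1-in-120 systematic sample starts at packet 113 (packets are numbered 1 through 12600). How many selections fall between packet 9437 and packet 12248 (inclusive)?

k = 120
First selection ≥ 9437: 113 + ⌈(9437−113)/120⌉·120 = 113 + 78×120 = 9473
Last selection ≤ 12248: 113 + ⌊(12248−113)/120⌋·120 = 113 + 101×120 = 12233
Count = 101 − 78 + 1 = 24

24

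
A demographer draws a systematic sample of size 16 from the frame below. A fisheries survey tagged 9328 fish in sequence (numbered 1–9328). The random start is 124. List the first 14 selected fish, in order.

124, 707, 1290, 1873, 2456, 3039, 3622, 4205, 4788, 5371, 5954, 6537, 7120, 7703

k = N/n = 9328/16 = 583
fish 1: 124
fish 2: 124 + 583 = 707
fish 3: 707 + 583 = 1290
fish 4: 1290 + 583 = 1873
fish 5: 1873 + 583 = 2456
fish 6: 2456 + 583 = 3039
fish 7: 3039 + 583 = 3622
fish 8: 3622 + 583 = 4205
fish 9: 4205 + 583 = 4788
fish 10: 4788 + 583 = 5371
fish 11: 5371 + 583 = 5954
fish 12: 5954 + 583 = 6537
fish 13: 6537 + 583 = 7120
fish 14: 7120 + 583 = 7703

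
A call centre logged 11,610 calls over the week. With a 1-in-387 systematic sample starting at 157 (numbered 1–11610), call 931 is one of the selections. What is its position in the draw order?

3

k = 387
position = (931 − 157)/387 + 1 = 774/387 + 1 = 2 + 1 = 3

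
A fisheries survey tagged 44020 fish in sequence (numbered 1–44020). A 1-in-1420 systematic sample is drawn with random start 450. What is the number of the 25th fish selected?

34530

k = 1420
25th selection = r + (25−1)·k = 450 + 24×1420 = 450 + 34080 = 34530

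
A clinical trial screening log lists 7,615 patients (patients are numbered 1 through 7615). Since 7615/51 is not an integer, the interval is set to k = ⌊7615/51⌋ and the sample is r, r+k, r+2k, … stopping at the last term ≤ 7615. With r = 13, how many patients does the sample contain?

52

k = ⌊7615/51⌋ = 149
Achieved size = ⌊(7615 − 13)/149⌋ + 1 = ⌊7602/149⌋ + 1 = 51 + 1 = 52
(last selection: 13 + 51×149 = 7612 ≤ 7615; next would be 7761 > 7615)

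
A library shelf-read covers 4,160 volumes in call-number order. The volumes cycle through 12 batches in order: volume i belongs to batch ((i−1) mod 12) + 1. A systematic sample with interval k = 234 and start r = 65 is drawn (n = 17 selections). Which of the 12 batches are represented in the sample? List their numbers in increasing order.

Consecutive selections differ by k = 234, so their batch numbers differ by 234 mod 12 = 6.
gcd(234, 12) = 6, so the sample visits 12/6 = 2 distinct residues mod 12.
Start 65 is batch 5; the batches hit are 5, 11.

5, 11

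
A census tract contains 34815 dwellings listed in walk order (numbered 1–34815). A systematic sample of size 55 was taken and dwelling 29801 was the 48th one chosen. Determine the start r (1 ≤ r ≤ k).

k = 34815/55 = 633
r = 29801 − (48−1)×633 = 29801 − 29751 = 50

50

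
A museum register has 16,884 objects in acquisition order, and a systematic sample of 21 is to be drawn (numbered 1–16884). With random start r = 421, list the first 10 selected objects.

421, 1225, 2029, 2833, 3637, 4441, 5245, 6049, 6853, 7657

k = N/n = 16884/21 = 804
object 1: 421
object 2: 421 + 804 = 1225
object 3: 1225 + 804 = 2029
object 4: 2029 + 804 = 2833
object 5: 2833 + 804 = 3637
object 6: 3637 + 804 = 4441
object 7: 4441 + 804 = 5245
object 8: 5245 + 804 = 6049
object 9: 6049 + 804 = 6853
object 10: 6853 + 804 = 7657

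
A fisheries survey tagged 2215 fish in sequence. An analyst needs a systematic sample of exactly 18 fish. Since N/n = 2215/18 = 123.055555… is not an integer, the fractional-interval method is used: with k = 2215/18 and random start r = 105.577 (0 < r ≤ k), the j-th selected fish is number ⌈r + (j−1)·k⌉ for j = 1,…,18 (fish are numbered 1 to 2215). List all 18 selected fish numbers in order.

106, 229, 352, 475, 598, 721, 844, 967, 1091, 1214, 1337, 1460, 1583, 1706, 1829, 1952, 2075, 2198

j=1: r + 0k = 105.577 → ⌈·⌉ = 106
j=2: r + 1k = 228.632555… → ⌈·⌉ = 229
j=3: r + 2k = 351.688111… → ⌈·⌉ = 352
j=4: r + 3k = 474.743666… → ⌈·⌉ = 475
j=5: r + 4k = 597.799222… → ⌈·⌉ = 598
j=6: r + 5k = 720.854777… → ⌈·⌉ = 721
j=7: r + 6k = 843.910333… → ⌈·⌉ = 844
j=8: r + 7k = 966.965888… → ⌈·⌉ = 967
j=9: r + 8k = 1090.021444… → ⌈·⌉ = 1091
j=10: r + 9k = 1213.077 → ⌈·⌉ = 1214
j=11: r + 10k = 1336.132555… → ⌈·⌉ = 1337
j=12: r + 11k = 1459.188111… → ⌈·⌉ = 1460
j=13: r + 12k = 1582.243666… → ⌈·⌉ = 1583
j=14: r + 13k = 1705.299222… → ⌈·⌉ = 1706
j=15: r + 14k = 1828.354777… → ⌈·⌉ = 1829
j=16: r + 15k = 1951.410333… → ⌈·⌉ = 1952
j=17: r + 16k = 2074.465888… → ⌈·⌉ = 2075
j=18: r + 17k = 2197.521444… → ⌈·⌉ = 2198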